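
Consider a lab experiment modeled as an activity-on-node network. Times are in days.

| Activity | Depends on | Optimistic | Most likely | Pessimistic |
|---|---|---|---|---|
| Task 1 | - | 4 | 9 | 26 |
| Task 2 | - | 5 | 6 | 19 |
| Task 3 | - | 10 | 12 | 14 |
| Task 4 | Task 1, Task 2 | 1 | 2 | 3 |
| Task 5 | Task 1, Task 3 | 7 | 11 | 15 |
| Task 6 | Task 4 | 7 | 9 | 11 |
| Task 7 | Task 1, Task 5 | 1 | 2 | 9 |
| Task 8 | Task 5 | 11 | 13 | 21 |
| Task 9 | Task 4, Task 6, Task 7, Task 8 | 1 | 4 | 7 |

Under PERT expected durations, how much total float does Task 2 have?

18 days

te_Task 1 = (4 + 4·9 + 26)/6 = 66/6 = 11
te_Task 2 = (5 + 4·6 + 19)/6 = 48/6 = 8
te_Task 3 = (10 + 4·12 + 14)/6 = 72/6 = 12
te_Task 4 = (1 + 4·2 + 3)/6 = 12/6 = 2
te_Task 5 = (7 + 4·11 + 15)/6 = 66/6 = 11
te_Task 6 = (7 + 4·9 + 11)/6 = 54/6 = 9
te_Task 7 = (1 + 4·2 + 9)/6 = 18/6 = 3
te_Task 8 = (11 + 4·13 + 21)/6 = 84/6 = 14
te_Task 9 = (1 + 4·4 + 7)/6 = 24/6 = 4

Forward pass:
ES_Task 1 = 0; EF_Task 1 = 11
ES_Task 2 = 0; EF_Task 2 = 8
ES_Task 3 = 0; EF_Task 3 = 12
ES_Task 4 = max(EF_Task 1=11, EF_Task 2=8) = 11; EF_Task 4 = 11+2 = 13
ES_Task 5 = max(EF_Task 1=11, EF_Task 3=12) = 12; EF_Task 5 = 12+11 = 23
ES_Task 6 = 13; EF_Task 6 = 13+9 = 22
ES_Task 7 = max(EF_Task 1=11, EF_Task 5=23) = 23; EF_Task 7 = 23+3 = 26
ES_Task 8 = 23; EF_Task 8 = 23+14 = 37
ES_Task 9 = max(EF_Task 4=13, EF_Task 6=22, EF_Task 7=26, EF_Task 8=37) = 37; EF_Task 9 = 37+4 = 41
Expected project duration μ = 41 days. Critical path: Task 3 → Task 5 → Task 8 → Task 9.

Backward pass:
LF_Task 9 = 41; LS_Task 9 = 41−4 = 37
LF_Task 8 = LS_Task 9 = 37; LS_Task 8 = 37−14 = 23
LF_Task 7 = LS_Task 9 = 37; LS_Task 7 = 37−3 = 34
LF_Task 6 = LS_Task 9 = 37; LS_Task 6 = 37−9 = 28
LF_Task 5 = min(LS_Task 7=34, LS_Task 8=23) = 23; LS_Task 5 = 23−11 = 12
LF_Task 4 = min(LS_Task 6=28, LS_Task 9=37) = 28; LS_Task 4 = 28−2 = 26
LF_Task 3 = LS_Task 5 = 12; LS_Task 3 = 12−12 = 0
LF_Task 2 = LS_Task 4 = 26; LS_Task 2 = 26−8 = 18
LF_Task 1 = min(LS_Task 4=26, LS_Task 5=12, LS_Task 7=34) = 12; LS_Task 1 = 12−11 = 1
Slack_Task 2 = LS_Task 2 − ES_Task 2 = 18 − 0 = 18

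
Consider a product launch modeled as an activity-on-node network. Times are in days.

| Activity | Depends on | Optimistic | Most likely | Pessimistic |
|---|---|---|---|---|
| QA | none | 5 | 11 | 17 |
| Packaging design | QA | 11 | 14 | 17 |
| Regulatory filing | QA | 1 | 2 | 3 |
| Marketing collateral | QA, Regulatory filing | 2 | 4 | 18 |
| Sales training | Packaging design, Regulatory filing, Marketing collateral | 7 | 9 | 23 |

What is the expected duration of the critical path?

36 days

te_QA = (5 + 4·11 + 17)/6 = 66/6 = 11
te_Packaging design = (11 + 4·14 + 17)/6 = 84/6 = 14
te_Regulatory filing = (1 + 4·2 + 3)/6 = 12/6 = 2
te_Marketing collateral = (2 + 4·4 + 18)/6 = 36/6 = 6
te_Sales training = (7 + 4·9 + 23)/6 = 66/6 = 11

Forward pass:
ES_QA = 0; EF_QA = 11
ES_Packaging design = 11; EF_Packaging design = 11+14 = 25
ES_Regulatory filing = 11; EF_Regulatory filing = 11+2 = 13
ES_Marketing collateral = max(EF_QA=11, EF_Regulatory filing=13) = 13; EF_Marketing collateral = 13+6 = 19
ES_Sales training = max(EF_Packaging design=25, EF_Regulatory filing=13, EF_Marketing collateral=19) = 25; EF_Sales training = 25+11 = 36
Expected project duration μ = 36 days. Critical path: QA → Packaging design → Sales training.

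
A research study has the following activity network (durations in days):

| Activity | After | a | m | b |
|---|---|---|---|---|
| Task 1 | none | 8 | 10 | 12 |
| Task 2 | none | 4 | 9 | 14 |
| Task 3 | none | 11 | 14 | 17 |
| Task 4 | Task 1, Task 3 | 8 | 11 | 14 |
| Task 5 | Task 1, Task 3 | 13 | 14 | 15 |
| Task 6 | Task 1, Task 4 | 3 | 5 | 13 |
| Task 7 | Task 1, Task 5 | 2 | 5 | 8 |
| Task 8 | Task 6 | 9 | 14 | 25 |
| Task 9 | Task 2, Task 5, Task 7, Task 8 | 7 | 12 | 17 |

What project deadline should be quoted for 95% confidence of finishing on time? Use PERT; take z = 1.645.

te_Task 1 = (8 + 4·10 + 12)/6 = 60/6 = 10; σ²_Task 1 = ((12−8)/6)² = 0.444
te_Task 2 = (4 + 4·9 + 14)/6 = 54/6 = 9; σ²_Task 2 = ((14−4)/6)² = 2.778
te_Task 3 = (11 + 4·14 + 17)/6 = 84/6 = 14; σ²_Task 3 = ((17−11)/6)² = 1.000
te_Task 4 = (8 + 4·11 + 14)/6 = 66/6 = 11; σ²_Task 4 = ((14−8)/6)² = 1.000
te_Task 5 = (13 + 4·14 + 15)/6 = 84/6 = 14; σ²_Task 5 = ((15−13)/6)² = 0.111
te_Task 6 = (3 + 4·5 + 13)/6 = 36/6 = 6; σ²_Task 6 = ((13−3)/6)² = 2.778
te_Task 7 = (2 + 4·5 + 8)/6 = 30/6 = 5; σ²_Task 7 = ((8−2)/6)² = 1.000
te_Task 8 = (9 + 4·14 + 25)/6 = 90/6 = 15; σ²_Task 8 = ((25−9)/6)² = 7.111
te_Task 9 = (7 + 4·12 + 17)/6 = 72/6 = 12; σ²_Task 9 = ((17−7)/6)² = 2.778

Forward pass:
ES_Task 1 = 0; EF_Task 1 = 10
ES_Task 2 = 0; EF_Task 2 = 9
ES_Task 3 = 0; EF_Task 3 = 14
ES_Task 4 = max(EF_Task 1=10, EF_Task 3=14) = 14; EF_Task 4 = 14+11 = 25
ES_Task 5 = max(EF_Task 1=10, EF_Task 3=14) = 14; EF_Task 5 = 14+14 = 28
ES_Task 6 = max(EF_Task 1=10, EF_Task 4=25) = 25; EF_Task 6 = 25+6 = 31
ES_Task 7 = max(EF_Task 1=10, EF_Task 5=28) = 28; EF_Task 7 = 28+5 = 33
ES_Task 8 = 31; EF_Task 8 = 31+15 = 46
ES_Task 9 = max(EF_Task 2=9, EF_Task 5=28, EF_Task 7=33, EF_Task 8=46) = 46; EF_Task 9 = 46+12 = 58
Expected project duration μ = 58 days. Critical path: Task 3 → Task 4 → Task 6 → Task 8 → Task 9.

Variance along critical path = 1.000 + 1.000 + 2.778 + 7.111 + 2.778 = 14.667; σ = 3.830 days.
D = μ + z·σ = 58 + 1.645·3.830 = 64.3 days

64.3 days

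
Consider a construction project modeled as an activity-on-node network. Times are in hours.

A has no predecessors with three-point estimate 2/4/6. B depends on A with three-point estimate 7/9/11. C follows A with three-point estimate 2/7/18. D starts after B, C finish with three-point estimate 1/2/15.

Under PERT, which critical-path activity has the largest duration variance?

D

te_A = (2 + 4·4 + 6)/6 = 24/6 = 4; σ²_A = ((6−2)/6)² = 0.444
te_B = (7 + 4·9 + 11)/6 = 54/6 = 9; σ²_B = ((11−7)/6)² = 0.444
te_C = (2 + 4·7 + 18)/6 = 48/6 = 8; σ²_C = ((18−2)/6)² = 7.111
te_D = (1 + 4·2 + 15)/6 = 24/6 = 4; σ²_D = ((15−1)/6)² = 5.444

Forward pass:
ES_A = 0; EF_A = 4
ES_B = 4; EF_B = 4+9 = 13
ES_C = 4; EF_C = 4+8 = 12
ES_D = max(EF_B=13, EF_C=12) = 13; EF_D = 13+4 = 17
Expected project duration μ = 17 hours. Critical path: A → B → D.

Variances on critical path: σ²_A=0.444, σ²_B=0.444, σ²_D=5.444.
Largest is σ²_D = 5.444.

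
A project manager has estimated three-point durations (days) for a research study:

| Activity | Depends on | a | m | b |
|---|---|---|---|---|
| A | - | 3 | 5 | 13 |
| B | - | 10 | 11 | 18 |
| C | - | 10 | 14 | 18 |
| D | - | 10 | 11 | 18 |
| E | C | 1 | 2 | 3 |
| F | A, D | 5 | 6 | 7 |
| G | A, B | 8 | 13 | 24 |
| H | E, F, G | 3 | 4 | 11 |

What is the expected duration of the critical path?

31 days

te_A = (3 + 4·5 + 13)/6 = 36/6 = 6
te_B = (10 + 4·11 + 18)/6 = 72/6 = 12
te_C = (10 + 4·14 + 18)/6 = 84/6 = 14
te_D = (10 + 4·11 + 18)/6 = 72/6 = 12
te_E = (1 + 4·2 + 3)/6 = 12/6 = 2
te_F = (5 + 4·6 + 7)/6 = 36/6 = 6
te_G = (8 + 4·13 + 24)/6 = 84/6 = 14
te_H = (3 + 4·4 + 11)/6 = 30/6 = 5

Forward pass:
ES_A = 0; EF_A = 6
ES_B = 0; EF_B = 12
ES_C = 0; EF_C = 14
ES_D = 0; EF_D = 12
ES_E = 14; EF_E = 14+2 = 16
ES_F = max(EF_A=6, EF_D=12) = 12; EF_F = 12+6 = 18
ES_G = max(EF_A=6, EF_B=12) = 12; EF_G = 12+14 = 26
ES_H = max(EF_E=16, EF_F=18, EF_G=26) = 26; EF_H = 26+5 = 31
Expected project duration μ = 31 days. Critical path: B → G → H.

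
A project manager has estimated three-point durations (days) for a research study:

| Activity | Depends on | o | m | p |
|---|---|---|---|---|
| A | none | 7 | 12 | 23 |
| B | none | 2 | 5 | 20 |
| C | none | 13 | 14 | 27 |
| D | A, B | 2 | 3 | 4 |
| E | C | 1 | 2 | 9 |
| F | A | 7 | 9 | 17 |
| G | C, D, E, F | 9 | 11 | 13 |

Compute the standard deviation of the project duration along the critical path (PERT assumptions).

3.21 days

te_A = (7 + 4·12 + 23)/6 = 78/6 = 13; σ²_A = ((23−7)/6)² = 7.111
te_B = (2 + 4·5 + 20)/6 = 42/6 = 7; σ²_B = ((20−2)/6)² = 9.000
te_C = (13 + 4·14 + 27)/6 = 96/6 = 16; σ²_C = ((27−13)/6)² = 5.444
te_D = (2 + 4·3 + 4)/6 = 18/6 = 3; σ²_D = ((4−2)/6)² = 0.111
te_E = (1 + 4·2 + 9)/6 = 18/6 = 3; σ²_E = ((9−1)/6)² = 1.778
te_F = (7 + 4·9 + 17)/6 = 60/6 = 10; σ²_F = ((17−7)/6)² = 2.778
te_G = (9 + 4·11 + 13)/6 = 66/6 = 11; σ²_G = ((13−9)/6)² = 0.444

Forward pass:
ES_A = 0; EF_A = 13
ES_B = 0; EF_B = 7
ES_C = 0; EF_C = 16
ES_D = max(EF_A=13, EF_B=7) = 13; EF_D = 13+3 = 16
ES_E = 16; EF_E = 16+3 = 19
ES_F = 13; EF_F = 13+10 = 23
ES_G = max(EF_C=16, EF_D=16, EF_E=19, EF_F=23) = 23; EF_G = 23+11 = 34
Expected project duration μ = 34 days. Critical path: A → F → G.

Variance along critical path = 7.111 + 2.778 + 0.444 = 10.333
σ = √10.333 = 3.215 days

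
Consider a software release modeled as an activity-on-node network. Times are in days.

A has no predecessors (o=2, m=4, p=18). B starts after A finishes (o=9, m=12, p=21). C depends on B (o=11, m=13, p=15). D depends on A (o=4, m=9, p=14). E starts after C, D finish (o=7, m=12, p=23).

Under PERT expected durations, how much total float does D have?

17 days

te_A = (2 + 4·4 + 18)/6 = 36/6 = 6
te_B = (9 + 4·12 + 21)/6 = 78/6 = 13
te_C = (11 + 4·13 + 15)/6 = 78/6 = 13
te_D = (4 + 4·9 + 14)/6 = 54/6 = 9
te_E = (7 + 4·12 + 23)/6 = 78/6 = 13

Forward pass:
ES_A = 0; EF_A = 6
ES_B = 6; EF_B = 6+13 = 19
ES_C = 19; EF_C = 19+13 = 32
ES_D = 6; EF_D = 6+9 = 15
ES_E = max(EF_C=32, EF_D=15) = 32; EF_E = 32+13 = 45
Expected project duration μ = 45 days. Critical path: A → B → C → E.

Backward pass:
LF_E = 45; LS_E = 45−13 = 32
LF_D = LS_E = 32; LS_D = 32−9 = 23
LF_C = LS_E = 32; LS_C = 32−13 = 19
LF_B = LS_C = 19; LS_B = 19−13 = 6
LF_A = min(LS_B=6, LS_D=23) = 6; LS_A = 6−6 = 0
Slack_D = LS_D − ES_D = 23 − 6 = 17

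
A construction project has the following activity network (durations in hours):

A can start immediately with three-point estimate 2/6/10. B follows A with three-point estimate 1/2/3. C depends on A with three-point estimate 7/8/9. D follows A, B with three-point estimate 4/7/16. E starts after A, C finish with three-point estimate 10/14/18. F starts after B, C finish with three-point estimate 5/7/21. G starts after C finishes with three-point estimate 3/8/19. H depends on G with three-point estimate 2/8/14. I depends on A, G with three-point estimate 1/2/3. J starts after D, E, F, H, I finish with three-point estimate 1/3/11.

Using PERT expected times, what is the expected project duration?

35 hours

te_A = (2 + 4·6 + 10)/6 = 36/6 = 6
te_B = (1 + 4·2 + 3)/6 = 12/6 = 2
te_C = (7 + 4·8 + 9)/6 = 48/6 = 8
te_D = (4 + 4·7 + 16)/6 = 48/6 = 8
te_E = (10 + 4·14 + 18)/6 = 84/6 = 14
te_F = (5 + 4·7 + 21)/6 = 54/6 = 9
te_G = (3 + 4·8 + 19)/6 = 54/6 = 9
te_H = (2 + 4·8 + 14)/6 = 48/6 = 8
te_I = (1 + 4·2 + 3)/6 = 12/6 = 2
te_J = (1 + 4·3 + 11)/6 = 24/6 = 4

Forward pass:
ES_A = 0; EF_A = 6
ES_B = 6; EF_B = 6+2 = 8
ES_C = 6; EF_C = 6+8 = 14
ES_D = max(EF_A=6, EF_B=8) = 8; EF_D = 8+8 = 16
ES_E = max(EF_A=6, EF_C=14) = 14; EF_E = 14+14 = 28
ES_F = max(EF_B=8, EF_C=14) = 14; EF_F = 14+9 = 23
ES_G = 14; EF_G = 14+9 = 23
ES_H = 23; EF_H = 23+8 = 31
ES_I = max(EF_A=6, EF_G=23) = 23; EF_I = 23+2 = 25
ES_J = max(EF_D=16, EF_E=28, EF_F=23, EF_H=31, EF_I=25) = 31; EF_J = 31+4 = 35
Expected project duration μ = 35 hours. Critical path: A → C → G → H → J.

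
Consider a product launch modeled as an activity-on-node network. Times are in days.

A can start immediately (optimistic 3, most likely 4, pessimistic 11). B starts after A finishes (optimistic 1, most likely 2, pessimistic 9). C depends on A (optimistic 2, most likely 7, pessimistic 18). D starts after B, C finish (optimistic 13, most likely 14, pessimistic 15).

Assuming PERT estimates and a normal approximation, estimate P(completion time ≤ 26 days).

te_A = (3 + 4·4 + 11)/6 = 30/6 = 5; σ²_A = ((11−3)/6)² = 1.778
te_B = (1 + 4·2 + 9)/6 = 18/6 = 3; σ²_B = ((9−1)/6)² = 1.778
te_C = (2 + 4·7 + 18)/6 = 48/6 = 8; σ²_C = ((18−2)/6)² = 7.111
te_D = (13 + 4·14 + 15)/6 = 84/6 = 14; σ²_D = ((15−13)/6)² = 0.111

Forward pass:
ES_A = 0; EF_A = 5
ES_B = 5; EF_B = 5+3 = 8
ES_C = 5; EF_C = 5+8 = 13
ES_D = max(EF_B=8, EF_C=13) = 13; EF_D = 13+14 = 27
Expected project duration μ = 27 days. Critical path: A → C → D.

Variance along critical path = 1.778 + 7.111 + 0.111 = 9.000; σ = √9.000 = 3.000 days.
Z = (26 − 27) / 3.000 = -0.333
P(T ≤ 26) = Φ(-0.333) ≈ 0.369

0.369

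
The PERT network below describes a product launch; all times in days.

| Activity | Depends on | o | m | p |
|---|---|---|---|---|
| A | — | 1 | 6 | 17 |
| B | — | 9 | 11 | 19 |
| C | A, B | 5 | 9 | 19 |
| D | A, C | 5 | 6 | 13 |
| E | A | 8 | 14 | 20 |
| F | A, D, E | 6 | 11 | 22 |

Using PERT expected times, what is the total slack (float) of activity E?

8 days

te_A = (1 + 4·6 + 17)/6 = 42/6 = 7
te_B = (9 + 4·11 + 19)/6 = 72/6 = 12
te_C = (5 + 4·9 + 19)/6 = 60/6 = 10
te_D = (5 + 4·6 + 13)/6 = 42/6 = 7
te_E = (8 + 4·14 + 20)/6 = 84/6 = 14
te_F = (6 + 4·11 + 22)/6 = 72/6 = 12

Forward pass:
ES_A = 0; EF_A = 7
ES_B = 0; EF_B = 12
ES_C = max(EF_A=7, EF_B=12) = 12; EF_C = 12+10 = 22
ES_D = max(EF_A=7, EF_C=22) = 22; EF_D = 22+7 = 29
ES_E = 7; EF_E = 7+14 = 21
ES_F = max(EF_A=7, EF_D=29, EF_E=21) = 29; EF_F = 29+12 = 41
Expected project duration μ = 41 days. Critical path: B → C → D → F.

Backward pass:
LF_F = 41; LS_F = 41−12 = 29
LF_E = LS_F = 29; LS_E = 29−14 = 15
LF_D = LS_F = 29; LS_D = 29−7 = 22
LF_C = LS_D = 22; LS_C = 22−10 = 12
LF_B = LS_C = 12; LS_B = 12−12 = 0
LF_A = min(LS_C=12, LS_D=22, LS_E=15, LS_F=29) = 12; LS_A = 12−7 = 5
Slack_E = LS_E − ES_E = 15 − 7 = 8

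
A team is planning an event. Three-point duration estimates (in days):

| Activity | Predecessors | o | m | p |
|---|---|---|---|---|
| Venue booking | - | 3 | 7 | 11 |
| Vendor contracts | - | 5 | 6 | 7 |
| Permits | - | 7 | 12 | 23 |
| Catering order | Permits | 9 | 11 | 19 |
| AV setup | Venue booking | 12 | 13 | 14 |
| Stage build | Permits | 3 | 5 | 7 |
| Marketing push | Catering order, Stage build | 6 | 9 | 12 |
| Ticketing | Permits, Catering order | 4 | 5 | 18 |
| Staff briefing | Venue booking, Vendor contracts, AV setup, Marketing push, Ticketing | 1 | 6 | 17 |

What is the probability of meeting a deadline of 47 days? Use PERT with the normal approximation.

0.921

te_Venue booking = (3 + 4·7 + 11)/6 = 42/6 = 7; σ²_Venue booking = ((11−3)/6)² = 1.778
te_Vendor contracts = (5 + 4·6 + 7)/6 = 36/6 = 6; σ²_Vendor contracts = ((7−5)/6)² = 0.111
te_Permits = (7 + 4·12 + 23)/6 = 78/6 = 13; σ²_Permits = ((23−7)/6)² = 7.111
te_Catering order = (9 + 4·11 + 19)/6 = 72/6 = 12; σ²_Catering order = ((19−9)/6)² = 2.778
te_AV setup = (12 + 4·13 + 14)/6 = 78/6 = 13; σ²_AV setup = ((14−12)/6)² = 0.111
te_Stage build = (3 + 4·5 + 7)/6 = 30/6 = 5; σ²_Stage build = ((7−3)/6)² = 0.444
te_Marketing push = (6 + 4·9 + 12)/6 = 54/6 = 9; σ²_Marketing push = ((12−6)/6)² = 1.000
te_Ticketing = (4 + 4·5 + 18)/6 = 42/6 = 7; σ²_Ticketing = ((18−4)/6)² = 5.444
te_Staff briefing = (1 + 4·6 + 17)/6 = 42/6 = 7; σ²_Staff briefing = ((17−1)/6)² = 7.111

Forward pass:
ES_Venue booking = 0; EF_Venue booking = 7
ES_Vendor contracts = 0; EF_Vendor contracts = 6
ES_Permits = 0; EF_Permits = 13
ES_Catering order = 13; EF_Catering order = 13+12 = 25
ES_AV setup = 7; EF_AV setup = 7+13 = 20
ES_Stage build = 13; EF_Stage build = 13+5 = 18
ES_Marketing push = max(EF_Catering order=25, EF_Stage build=18) = 25; EF_Marketing push = 25+9 = 34
ES_Ticketing = max(EF_Permits=13, EF_Catering order=25) = 25; EF_Ticketing = 25+7 = 32
ES_Staff briefing = max(EF_Venue booking=7, EF_Vendor contracts=6, EF_AV setup=20, EF_Marketing push=34, EF_Ticketing=32) = 34; EF_Staff briefing = 34+7 = 41
Expected project duration μ = 41 days. Critical path: Permits → Catering order → Marketing push → Staff briefing.

Variance along critical path = 7.111 + 2.778 + 1.000 + 7.111 = 18.000; σ = √18.000 = 4.243 days.
Z = (47 − 41) / 4.243 = 1.414
P(T ≤ 47) = Φ(1.414) ≈ 0.921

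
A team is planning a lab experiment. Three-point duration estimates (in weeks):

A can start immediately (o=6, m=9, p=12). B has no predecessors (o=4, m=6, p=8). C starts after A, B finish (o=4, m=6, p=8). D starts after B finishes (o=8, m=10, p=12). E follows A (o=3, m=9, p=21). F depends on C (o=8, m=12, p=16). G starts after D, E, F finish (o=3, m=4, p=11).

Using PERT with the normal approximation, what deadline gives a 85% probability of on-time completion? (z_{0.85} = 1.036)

te_A = (6 + 4·9 + 12)/6 = 54/6 = 9; σ²_A = ((12−6)/6)² = 1.000
te_B = (4 + 4·6 + 8)/6 = 36/6 = 6; σ²_B = ((8−4)/6)² = 0.444
te_C = (4 + 4·6 + 8)/6 = 36/6 = 6; σ²_C = ((8−4)/6)² = 0.444
te_D = (8 + 4·10 + 12)/6 = 60/6 = 10; σ²_D = ((12−8)/6)² = 0.444
te_E = (3 + 4·9 + 21)/6 = 60/6 = 10; σ²_E = ((21−3)/6)² = 9.000
te_F = (8 + 4·12 + 16)/6 = 72/6 = 12; σ²_F = ((16−8)/6)² = 1.778
te_G = (3 + 4·4 + 11)/6 = 30/6 = 5; σ²_G = ((11−3)/6)² = 1.778

Forward pass:
ES_A = 0; EF_A = 9
ES_B = 0; EF_B = 6
ES_C = max(EF_A=9, EF_B=6) = 9; EF_C = 9+6 = 15
ES_D = 6; EF_D = 6+10 = 16
ES_E = 9; EF_E = 9+10 = 19
ES_F = 15; EF_F = 15+12 = 27
ES_G = max(EF_D=16, EF_E=19, EF_F=27) = 27; EF_G = 27+5 = 32
Expected project duration μ = 32 weeks. Critical path: A → C → F → G.

Variance along critical path = 1.000 + 0.444 + 1.778 + 1.778 = 5.000; σ = 2.236 weeks.
D = μ + z·σ = 32 + 1.036·2.236 = 34.3 weeks

34.3 weeks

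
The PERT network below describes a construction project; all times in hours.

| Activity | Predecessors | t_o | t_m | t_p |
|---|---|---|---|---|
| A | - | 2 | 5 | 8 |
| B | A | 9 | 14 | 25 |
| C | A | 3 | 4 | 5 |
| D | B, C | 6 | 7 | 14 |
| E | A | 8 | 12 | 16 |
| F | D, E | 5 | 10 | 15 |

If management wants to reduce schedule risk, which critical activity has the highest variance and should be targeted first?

B

te_A = (2 + 4·5 + 8)/6 = 30/6 = 5; σ²_A = ((8−2)/6)² = 1.000
te_B = (9 + 4·14 + 25)/6 = 90/6 = 15; σ²_B = ((25−9)/6)² = 7.111
te_C = (3 + 4·4 + 5)/6 = 24/6 = 4; σ²_C = ((5−3)/6)² = 0.111
te_D = (6 + 4·7 + 14)/6 = 48/6 = 8; σ²_D = ((14−6)/6)² = 1.778
te_E = (8 + 4·12 + 16)/6 = 72/6 = 12; σ²_E = ((16−8)/6)² = 1.778
te_F = (5 + 4·10 + 15)/6 = 60/6 = 10; σ²_F = ((15−5)/6)² = 2.778

Forward pass:
ES_A = 0; EF_A = 5
ES_B = 5; EF_B = 5+15 = 20
ES_C = 5; EF_C = 5+4 = 9
ES_D = max(EF_B=20, EF_C=9) = 20; EF_D = 20+8 = 28
ES_E = 5; EF_E = 5+12 = 17
ES_F = max(EF_D=28, EF_E=17) = 28; EF_F = 28+10 = 38
Expected project duration μ = 38 hours. Critical path: A → B → D → F.

Variances on critical path: σ²_A=1.000, σ²_B=7.111, σ²_D=1.778, σ²_F=2.778.
Largest is σ²_B = 7.111.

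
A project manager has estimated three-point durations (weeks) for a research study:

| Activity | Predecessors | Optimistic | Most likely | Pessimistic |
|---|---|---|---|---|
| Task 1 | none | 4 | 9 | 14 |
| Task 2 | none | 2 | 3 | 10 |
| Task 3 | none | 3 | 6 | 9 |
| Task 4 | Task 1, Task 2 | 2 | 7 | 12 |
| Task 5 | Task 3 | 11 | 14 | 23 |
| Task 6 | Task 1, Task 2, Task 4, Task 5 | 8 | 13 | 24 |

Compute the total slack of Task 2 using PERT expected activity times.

te_Task 1 = (4 + 4·9 + 14)/6 = 54/6 = 9
te_Task 2 = (2 + 4·3 + 10)/6 = 24/6 = 4
te_Task 3 = (3 + 4·6 + 9)/6 = 36/6 = 6
te_Task 4 = (2 + 4·7 + 12)/6 = 42/6 = 7
te_Task 5 = (11 + 4·14 + 23)/6 = 90/6 = 15
te_Task 6 = (8 + 4·13 + 24)/6 = 84/6 = 14

Forward pass:
ES_Task 1 = 0; EF_Task 1 = 9
ES_Task 2 = 0; EF_Task 2 = 4
ES_Task 3 = 0; EF_Task 3 = 6
ES_Task 4 = max(EF_Task 1=9, EF_Task 2=4) = 9; EF_Task 4 = 9+7 = 16
ES_Task 5 = 6; EF_Task 5 = 6+15 = 21
ES_Task 6 = max(EF_Task 1=9, EF_Task 2=4, EF_Task 4=16, EF_Task 5=21) = 21; EF_Task 6 = 21+14 = 35
Expected project duration μ = 35 weeks. Critical path: Task 3 → Task 5 → Task 6.

Backward pass:
LF_Task 6 = 35; LS_Task 6 = 35−14 = 21
LF_Task 5 = LS_Task 6 = 21; LS_Task 5 = 21−15 = 6
LF_Task 4 = LS_Task 6 = 21; LS_Task 4 = 21−7 = 14
LF_Task 3 = LS_Task 5 = 6; LS_Task 3 = 6−6 = 0
LF_Task 2 = min(LS_Task 4=14, LS_Task 6=21) = 14; LS_Task 2 = 14−4 = 10
LF_Task 1 = min(LS_Task 4=14, LS_Task 6=21) = 14; LS_Task 1 = 14−9 = 5
Slack_Task 2 = LS_Task 2 − ES_Task 2 = 10 − 0 = 10

10 weeks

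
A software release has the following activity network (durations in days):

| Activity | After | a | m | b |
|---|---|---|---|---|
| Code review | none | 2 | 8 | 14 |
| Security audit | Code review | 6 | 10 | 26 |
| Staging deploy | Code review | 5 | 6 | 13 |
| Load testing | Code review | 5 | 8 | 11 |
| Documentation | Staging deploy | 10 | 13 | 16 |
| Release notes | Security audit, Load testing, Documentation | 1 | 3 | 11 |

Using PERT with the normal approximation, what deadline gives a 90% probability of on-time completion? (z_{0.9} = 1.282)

te_Code review = (2 + 4·8 + 14)/6 = 48/6 = 8; σ²_Code review = ((14−2)/6)² = 4.000
te_Security audit = (6 + 4·10 + 26)/6 = 72/6 = 12; σ²_Security audit = ((26−6)/6)² = 11.111
te_Staging deploy = (5 + 4·6 + 13)/6 = 42/6 = 7; σ²_Staging deploy = ((13−5)/6)² = 1.778
te_Load testing = (5 + 4·8 + 11)/6 = 48/6 = 8; σ²_Load testing = ((11−5)/6)² = 1.000
te_Documentation = (10 + 4·13 + 16)/6 = 78/6 = 13; σ²_Documentation = ((16−10)/6)² = 1.000
te_Release notes = (1 + 4·3 + 11)/6 = 24/6 = 4; σ²_Release notes = ((11−1)/6)² = 2.778

Forward pass:
ES_Code review = 0; EF_Code review = 8
ES_Security audit = 8; EF_Security audit = 8+12 = 20
ES_Staging deploy = 8; EF_Staging deploy = 8+7 = 15
ES_Load testing = 8; EF_Load testing = 8+8 = 16
ES_Documentation = 15; EF_Documentation = 15+13 = 28
ES_Release notes = max(EF_Security audit=20, EF_Load testing=16, EF_Documentation=28) = 28; EF_Release notes = 28+4 = 32
Expected project duration μ = 32 days. Critical path: Code review → Staging deploy → Documentation → Release notes.

Variance along critical path = 4.000 + 1.778 + 1.000 + 2.778 = 9.556; σ = 3.091 days.
D = μ + z·σ = 32 + 1.282·3.091 = 36.0 days

36.0 days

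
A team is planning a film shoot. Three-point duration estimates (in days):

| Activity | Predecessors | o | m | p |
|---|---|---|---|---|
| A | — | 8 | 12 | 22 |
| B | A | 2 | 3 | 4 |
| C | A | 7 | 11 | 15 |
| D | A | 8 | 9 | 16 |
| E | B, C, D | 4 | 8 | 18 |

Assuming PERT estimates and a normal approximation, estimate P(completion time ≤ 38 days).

0.920

te_A = (8 + 4·12 + 22)/6 = 78/6 = 13; σ²_A = ((22−8)/6)² = 5.444
te_B = (2 + 4·3 + 4)/6 = 18/6 = 3; σ²_B = ((4−2)/6)² = 0.111
te_C = (7 + 4·11 + 15)/6 = 66/6 = 11; σ²_C = ((15−7)/6)² = 1.778
te_D = (8 + 4·9 + 16)/6 = 60/6 = 10; σ²_D = ((16−8)/6)² = 1.778
te_E = (4 + 4·8 + 18)/6 = 54/6 = 9; σ²_E = ((18−4)/6)² = 5.444

Forward pass:
ES_A = 0; EF_A = 13
ES_B = 13; EF_B = 13+3 = 16
ES_C = 13; EF_C = 13+11 = 24
ES_D = 13; EF_D = 13+10 = 23
ES_E = max(EF_B=16, EF_C=24, EF_D=23) = 24; EF_E = 24+9 = 33
Expected project duration μ = 33 days. Critical path: A → C → E.

Variance along critical path = 5.444 + 1.778 + 5.444 = 12.667; σ = √12.667 = 3.559 days.
Z = (38 − 33) / 3.559 = 1.405
P(T ≤ 38) = Φ(1.405) ≈ 0.920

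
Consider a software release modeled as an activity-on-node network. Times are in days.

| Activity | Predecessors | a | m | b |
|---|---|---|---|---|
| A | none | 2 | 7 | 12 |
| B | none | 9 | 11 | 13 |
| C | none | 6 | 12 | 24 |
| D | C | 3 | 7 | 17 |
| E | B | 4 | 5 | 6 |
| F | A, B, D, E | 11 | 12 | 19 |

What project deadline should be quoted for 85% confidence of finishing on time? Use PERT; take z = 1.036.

te_A = (2 + 4·7 + 12)/6 = 42/6 = 7; σ²_A = ((12−2)/6)² = 2.778
te_B = (9 + 4·11 + 13)/6 = 66/6 = 11; σ²_B = ((13−9)/6)² = 0.444
te_C = (6 + 4·12 + 24)/6 = 78/6 = 13; σ²_C = ((24−6)/6)² = 9.000
te_D = (3 + 4·7 + 17)/6 = 48/6 = 8; σ²_D = ((17−3)/6)² = 5.444
te_E = (4 + 4·5 + 6)/6 = 30/6 = 5; σ²_E = ((6−4)/6)² = 0.111
te_F = (11 + 4·12 + 19)/6 = 78/6 = 13; σ²_F = ((19−11)/6)² = 1.778

Forward pass:
ES_A = 0; EF_A = 7
ES_B = 0; EF_B = 11
ES_C = 0; EF_C = 13
ES_D = 13; EF_D = 13+8 = 21
ES_E = 11; EF_E = 11+5 = 16
ES_F = max(EF_A=7, EF_B=11, EF_D=21, EF_E=16) = 21; EF_F = 21+13 = 34
Expected project duration μ = 34 days. Critical path: C → D → F.

Variance along critical path = 9.000 + 5.444 + 1.778 = 16.222; σ = 4.028 days.
D = μ + z·σ = 34 + 1.036·4.028 = 38.2 days

38.2 days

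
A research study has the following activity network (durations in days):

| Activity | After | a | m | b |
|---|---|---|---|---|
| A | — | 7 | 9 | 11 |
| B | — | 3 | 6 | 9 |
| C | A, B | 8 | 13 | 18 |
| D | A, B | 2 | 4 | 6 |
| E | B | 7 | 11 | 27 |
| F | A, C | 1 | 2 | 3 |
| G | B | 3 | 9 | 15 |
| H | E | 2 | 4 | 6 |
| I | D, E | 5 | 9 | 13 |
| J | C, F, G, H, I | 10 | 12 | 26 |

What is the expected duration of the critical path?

te_A = (7 + 4·9 + 11)/6 = 54/6 = 9
te_B = (3 + 4·6 + 9)/6 = 36/6 = 6
te_C = (8 + 4·13 + 18)/6 = 78/6 = 13
te_D = (2 + 4·4 + 6)/6 = 24/6 = 4
te_E = (7 + 4·11 + 27)/6 = 78/6 = 13
te_F = (1 + 4·2 + 3)/6 = 12/6 = 2
te_G = (3 + 4·9 + 15)/6 = 54/6 = 9
te_H = (2 + 4·4 + 6)/6 = 24/6 = 4
te_I = (5 + 4·9 + 13)/6 = 54/6 = 9
te_J = (10 + 4·12 + 26)/6 = 84/6 = 14

Forward pass:
ES_A = 0; EF_A = 9
ES_B = 0; EF_B = 6
ES_C = max(EF_A=9, EF_B=6) = 9; EF_C = 9+13 = 22
ES_D = max(EF_A=9, EF_B=6) = 9; EF_D = 9+4 = 13
ES_E = 6; EF_E = 6+13 = 19
ES_F = max(EF_A=9, EF_C=22) = 22; EF_F = 22+2 = 24
ES_G = 6; EF_G = 6+9 = 15
ES_H = 19; EF_H = 19+4 = 23
ES_I = max(EF_D=13, EF_E=19) = 19; EF_I = 19+9 = 28
ES_J = max(EF_C=22, EF_F=24, EF_G=15, EF_H=23, EF_I=28) = 28; EF_J = 28+14 = 42
Expected project duration μ = 42 days. Critical path: B → E → I → J.

42 days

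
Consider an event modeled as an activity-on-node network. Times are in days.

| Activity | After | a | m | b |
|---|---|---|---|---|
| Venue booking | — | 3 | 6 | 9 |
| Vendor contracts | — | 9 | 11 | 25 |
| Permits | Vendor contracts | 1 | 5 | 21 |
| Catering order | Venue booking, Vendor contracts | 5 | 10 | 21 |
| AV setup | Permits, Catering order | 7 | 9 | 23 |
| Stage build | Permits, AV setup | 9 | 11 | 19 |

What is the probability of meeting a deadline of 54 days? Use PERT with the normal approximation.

te_Venue booking = (3 + 4·6 + 9)/6 = 36/6 = 6; σ²_Venue booking = ((9−3)/6)² = 1.000
te_Vendor contracts = (9 + 4·11 + 25)/6 = 78/6 = 13; σ²_Vendor contracts = ((25−9)/6)² = 7.111
te_Permits = (1 + 4·5 + 21)/6 = 42/6 = 7; σ²_Permits = ((21−1)/6)² = 11.111
te_Catering order = (5 + 4·10 + 21)/6 = 66/6 = 11; σ²_Catering order = ((21−5)/6)² = 7.111
te_AV setup = (7 + 4·9 + 23)/6 = 66/6 = 11; σ²_AV setup = ((23−7)/6)² = 7.111
te_Stage build = (9 + 4·11 + 19)/6 = 72/6 = 12; σ²_Stage build = ((19−9)/6)² = 2.778

Forward pass:
ES_Venue booking = 0; EF_Venue booking = 6
ES_Vendor contracts = 0; EF_Vendor contracts = 13
ES_Permits = 13; EF_Permits = 13+7 = 20
ES_Catering order = max(EF_Venue booking=6, EF_Vendor contracts=13) = 13; EF_Catering order = 13+11 = 24
ES_AV setup = max(EF_Permits=20, EF_Catering order=24) = 24; EF_AV setup = 24+11 = 35
ES_Stage build = max(EF_Permits=20, EF_AV setup=35) = 35; EF_Stage build = 35+12 = 47
Expected project duration μ = 47 days. Critical path: Vendor contracts → Catering order → AV setup → Stage build.

Variance along critical path = 7.111 + 7.111 + 7.111 + 2.778 = 24.111; σ = √24.111 = 4.910 days.
Z = (54 − 47) / 4.910 = 1.426
P(T ≤ 54) = Φ(1.426) ≈ 0.923

0.923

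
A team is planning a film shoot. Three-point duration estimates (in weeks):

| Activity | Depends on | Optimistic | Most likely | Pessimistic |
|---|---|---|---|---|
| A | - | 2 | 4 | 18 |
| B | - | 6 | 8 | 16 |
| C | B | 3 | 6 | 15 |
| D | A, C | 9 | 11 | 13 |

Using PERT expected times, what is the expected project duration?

27 weeks

te_A = (2 + 4·4 + 18)/6 = 36/6 = 6
te_B = (6 + 4·8 + 16)/6 = 54/6 = 9
te_C = (3 + 4·6 + 15)/6 = 42/6 = 7
te_D = (9 + 4·11 + 13)/6 = 66/6 = 11

Forward pass:
ES_A = 0; EF_A = 6
ES_B = 0; EF_B = 9
ES_C = 9; EF_C = 9+7 = 16
ES_D = max(EF_A=6, EF_C=16) = 16; EF_D = 16+11 = 27
Expected project duration μ = 27 weeks. Critical path: B → C → D.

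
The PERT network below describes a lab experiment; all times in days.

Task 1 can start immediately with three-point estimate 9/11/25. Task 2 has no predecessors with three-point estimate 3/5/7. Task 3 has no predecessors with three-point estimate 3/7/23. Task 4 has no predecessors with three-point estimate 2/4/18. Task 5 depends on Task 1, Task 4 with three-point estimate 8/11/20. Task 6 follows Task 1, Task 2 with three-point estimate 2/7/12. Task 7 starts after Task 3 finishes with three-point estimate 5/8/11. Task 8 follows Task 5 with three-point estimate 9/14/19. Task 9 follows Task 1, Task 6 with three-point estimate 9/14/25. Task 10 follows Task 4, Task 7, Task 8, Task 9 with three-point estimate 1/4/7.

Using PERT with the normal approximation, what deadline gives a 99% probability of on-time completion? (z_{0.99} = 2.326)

te_Task 1 = (9 + 4·11 + 25)/6 = 78/6 = 13; σ²_Task 1 = ((25−9)/6)² = 7.111
te_Task 2 = (3 + 4·5 + 7)/6 = 30/6 = 5; σ²_Task 2 = ((7−3)/6)² = 0.444
te_Task 3 = (3 + 4·7 + 23)/6 = 54/6 = 9; σ²_Task 3 = ((23−3)/6)² = 11.111
te_Task 4 = (2 + 4·4 + 18)/6 = 36/6 = 6; σ²_Task 4 = ((18−2)/6)² = 7.111
te_Task 5 = (8 + 4·11 + 20)/6 = 72/6 = 12; σ²_Task 5 = ((20−8)/6)² = 4.000
te_Task 6 = (2 + 4·7 + 12)/6 = 42/6 = 7; σ²_Task 6 = ((12−2)/6)² = 2.778
te_Task 7 = (5 + 4·8 + 11)/6 = 48/6 = 8; σ²_Task 7 = ((11−5)/6)² = 1.000
te_Task 8 = (9 + 4·14 + 19)/6 = 84/6 = 14; σ²_Task 8 = ((19−9)/6)² = 2.778
te_Task 9 = (9 + 4·14 + 25)/6 = 90/6 = 15; σ²_Task 9 = ((25−9)/6)² = 7.111
te_Task 10 = (1 + 4·4 + 7)/6 = 24/6 = 4; σ²_Task 10 = ((7−1)/6)² = 1.000

Forward pass:
ES_Task 1 = 0; EF_Task 1 = 13
ES_Task 2 = 0; EF_Task 2 = 5
ES_Task 3 = 0; EF_Task 3 = 9
ES_Task 4 = 0; EF_Task 4 = 6
ES_Task 5 = max(EF_Task 1=13, EF_Task 4=6) = 13; EF_Task 5 = 13+12 = 25
ES_Task 6 = max(EF_Task 1=13, EF_Task 2=5) = 13; EF_Task 6 = 13+7 = 20
ES_Task 7 = 9; EF_Task 7 = 9+8 = 17
ES_Task 8 = 25; EF_Task 8 = 25+14 = 39
ES_Task 9 = max(EF_Task 1=13, EF_Task 6=20) = 20; EF_Task 9 = 20+15 = 35
ES_Task 10 = max(EF_Task 4=6, EF_Task 7=17, EF_Task 8=39, EF_Task 9=35) = 39; EF_Task 10 = 39+4 = 43
Expected project duration μ = 43 days. Critical path: Task 1 → Task 5 → Task 8 → Task 10.

Variance along critical path = 7.111 + 4.000 + 2.778 + 1.000 = 14.889; σ = 3.859 days.
D = μ + z·σ = 43 + 2.326·3.859 = 52.0 days

52.0 days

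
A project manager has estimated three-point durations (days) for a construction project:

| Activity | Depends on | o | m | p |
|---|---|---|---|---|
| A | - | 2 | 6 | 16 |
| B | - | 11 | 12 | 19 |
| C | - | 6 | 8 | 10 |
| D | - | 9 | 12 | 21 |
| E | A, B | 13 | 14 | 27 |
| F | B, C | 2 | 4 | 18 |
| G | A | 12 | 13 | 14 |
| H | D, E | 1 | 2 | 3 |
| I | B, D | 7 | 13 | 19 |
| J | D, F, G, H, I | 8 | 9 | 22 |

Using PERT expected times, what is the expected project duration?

42 days

te_A = (2 + 4·6 + 16)/6 = 42/6 = 7
te_B = (11 + 4·12 + 19)/6 = 78/6 = 13
te_C = (6 + 4·8 + 10)/6 = 48/6 = 8
te_D = (9 + 4·12 + 21)/6 = 78/6 = 13
te_E = (13 + 4·14 + 27)/6 = 96/6 = 16
te_F = (2 + 4·4 + 18)/6 = 36/6 = 6
te_G = (12 + 4·13 + 14)/6 = 78/6 = 13
te_H = (1 + 4·2 + 3)/6 = 12/6 = 2
te_I = (7 + 4·13 + 19)/6 = 78/6 = 13
te_J = (8 + 4·9 + 22)/6 = 66/6 = 11

Forward pass:
ES_A = 0; EF_A = 7
ES_B = 0; EF_B = 13
ES_C = 0; EF_C = 8
ES_D = 0; EF_D = 13
ES_E = max(EF_A=7, EF_B=13) = 13; EF_E = 13+16 = 29
ES_F = max(EF_B=13, EF_C=8) = 13; EF_F = 13+6 = 19
ES_G = 7; EF_G = 7+13 = 20
ES_H = max(EF_D=13, EF_E=29) = 29; EF_H = 29+2 = 31
ES_I = max(EF_B=13, EF_D=13) = 13; EF_I = 13+13 = 26
ES_J = max(EF_D=13, EF_F=19, EF_G=20, EF_H=31, EF_I=26) = 31; EF_J = 31+11 = 42
Expected project duration μ = 42 days. Critical path: B → E → H → J.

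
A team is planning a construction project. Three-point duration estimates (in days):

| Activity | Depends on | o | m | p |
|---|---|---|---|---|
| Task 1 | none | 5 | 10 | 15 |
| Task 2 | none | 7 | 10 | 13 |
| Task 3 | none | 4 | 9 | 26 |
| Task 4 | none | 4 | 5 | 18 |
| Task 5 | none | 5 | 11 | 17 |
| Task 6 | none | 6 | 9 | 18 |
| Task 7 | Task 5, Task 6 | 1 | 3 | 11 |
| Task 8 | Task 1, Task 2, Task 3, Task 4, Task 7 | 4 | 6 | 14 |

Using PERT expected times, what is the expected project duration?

22 days

te_Task 1 = (5 + 4·10 + 15)/6 = 60/6 = 10
te_Task 2 = (7 + 4·10 + 13)/6 = 60/6 = 10
te_Task 3 = (4 + 4·9 + 26)/6 = 66/6 = 11
te_Task 4 = (4 + 4·5 + 18)/6 = 42/6 = 7
te_Task 5 = (5 + 4·11 + 17)/6 = 66/6 = 11
te_Task 6 = (6 + 4·9 + 18)/6 = 60/6 = 10
te_Task 7 = (1 + 4·3 + 11)/6 = 24/6 = 4
te_Task 8 = (4 + 4·6 + 14)/6 = 42/6 = 7

Forward pass:
ES_Task 1 = 0; EF_Task 1 = 10
ES_Task 2 = 0; EF_Task 2 = 10
ES_Task 3 = 0; EF_Task 3 = 11
ES_Task 4 = 0; EF_Task 4 = 7
ES_Task 5 = 0; EF_Task 5 = 11
ES_Task 6 = 0; EF_Task 6 = 10
ES_Task 7 = max(EF_Task 5=11, EF_Task 6=10) = 11; EF_Task 7 = 11+4 = 15
ES_Task 8 = max(EF_Task 1=10, EF_Task 2=10, EF_Task 3=11, EF_Task 4=7, EF_Task 7=15) = 15; EF_Task 8 = 15+7 = 22
Expected project duration μ = 22 days. Critical path: Task 5 → Task 7 → Task 8.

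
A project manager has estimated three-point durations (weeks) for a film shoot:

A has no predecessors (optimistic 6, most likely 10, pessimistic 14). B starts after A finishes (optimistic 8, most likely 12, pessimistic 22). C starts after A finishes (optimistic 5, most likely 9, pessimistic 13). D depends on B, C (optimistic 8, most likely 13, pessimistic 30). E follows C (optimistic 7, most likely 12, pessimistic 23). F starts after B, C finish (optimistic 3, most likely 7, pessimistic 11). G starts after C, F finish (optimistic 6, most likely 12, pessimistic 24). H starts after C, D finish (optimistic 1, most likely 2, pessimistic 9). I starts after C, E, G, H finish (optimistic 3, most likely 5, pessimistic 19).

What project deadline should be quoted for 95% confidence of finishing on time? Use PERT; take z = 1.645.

58.2 weeks

te_A = (6 + 4·10 + 14)/6 = 60/6 = 10; σ²_A = ((14−6)/6)² = 1.778
te_B = (8 + 4·12 + 22)/6 = 78/6 = 13; σ²_B = ((22−8)/6)² = 5.444
te_C = (5 + 4·9 + 13)/6 = 54/6 = 9; σ²_C = ((13−5)/6)² = 1.778
te_D = (8 + 4·13 + 30)/6 = 90/6 = 15; σ²_D = ((30−8)/6)² = 13.444
te_E = (7 + 4·12 + 23)/6 = 78/6 = 13; σ²_E = ((23−7)/6)² = 7.111
te_F = (3 + 4·7 + 11)/6 = 42/6 = 7; σ²_F = ((11−3)/6)² = 1.778
te_G = (6 + 4·12 + 24)/6 = 78/6 = 13; σ²_G = ((24−6)/6)² = 9.000
te_H = (1 + 4·2 + 9)/6 = 18/6 = 3; σ²_H = ((9−1)/6)² = 1.778
te_I = (3 + 4·5 + 19)/6 = 42/6 = 7; σ²_I = ((19−3)/6)² = 7.111

Forward pass:
ES_A = 0; EF_A = 10
ES_B = 10; EF_B = 10+13 = 23
ES_C = 10; EF_C = 10+9 = 19
ES_D = max(EF_B=23, EF_C=19) = 23; EF_D = 23+15 = 38
ES_E = 19; EF_E = 19+13 = 32
ES_F = max(EF_B=23, EF_C=19) = 23; EF_F = 23+7 = 30
ES_G = max(EF_C=19, EF_F=30) = 30; EF_G = 30+13 = 43
ES_H = max(EF_C=19, EF_D=38) = 38; EF_H = 38+3 = 41
ES_I = max(EF_C=19, EF_E=32, EF_G=43, EF_H=41) = 43; EF_I = 43+7 = 50
Expected project duration μ = 50 weeks. Critical path: A → B → F → G → I.

Variance along critical path = 1.778 + 5.444 + 1.778 + 9.000 + 7.111 = 25.111; σ = 5.011 weeks.
D = μ + z·σ = 50 + 1.645·5.011 = 58.2 weeks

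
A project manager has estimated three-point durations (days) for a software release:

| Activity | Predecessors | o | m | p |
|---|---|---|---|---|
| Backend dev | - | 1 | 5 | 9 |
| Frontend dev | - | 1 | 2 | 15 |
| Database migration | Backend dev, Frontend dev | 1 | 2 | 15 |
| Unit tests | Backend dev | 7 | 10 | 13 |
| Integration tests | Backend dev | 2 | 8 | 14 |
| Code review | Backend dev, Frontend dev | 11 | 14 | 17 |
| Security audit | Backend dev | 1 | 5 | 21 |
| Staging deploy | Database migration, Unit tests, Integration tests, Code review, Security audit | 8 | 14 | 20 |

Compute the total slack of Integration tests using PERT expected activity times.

6 days

te_Backend dev = (1 + 4·5 + 9)/6 = 30/6 = 5
te_Frontend dev = (1 + 4·2 + 15)/6 = 24/6 = 4
te_Database migration = (1 + 4·2 + 15)/6 = 24/6 = 4
te_Unit tests = (7 + 4·10 + 13)/6 = 60/6 = 10
te_Integration tests = (2 + 4·8 + 14)/6 = 48/6 = 8
te_Code review = (11 + 4·14 + 17)/6 = 84/6 = 14
te_Security audit = (1 + 4·5 + 21)/6 = 42/6 = 7
te_Staging deploy = (8 + 4·14 + 20)/6 = 84/6 = 14

Forward pass:
ES_Backend dev = 0; EF_Backend dev = 5
ES_Frontend dev = 0; EF_Frontend dev = 4
ES_Database migration = max(EF_Backend dev=5, EF_Frontend dev=4) = 5; EF_Database migration = 5+4 = 9
ES_Unit tests = 5; EF_Unit tests = 5+10 = 15
ES_Integration tests = 5; EF_Integration tests = 5+8 = 13
ES_Code review = max(EF_Backend dev=5, EF_Frontend dev=4) = 5; EF_Code review = 5+14 = 19
ES_Security audit = 5; EF_Security audit = 5+7 = 12
ES_Staging deploy = max(EF_Database migration=9, EF_Unit tests=15, EF_Integration tests=13, EF_Code review=19, EF_Security audit=12) = 19; EF_Staging deploy = 19+14 = 33
Expected project duration μ = 33 days. Critical path: Backend dev → Code review → Staging deploy.

Backward pass:
LF_Staging deploy = 33; LS_Staging deploy = 33−14 = 19
LF_Security audit = LS_Staging deploy = 19; LS_Security audit = 19−7 = 12
LF_Code review = LS_Staging deploy = 19; LS_Code review = 19−14 = 5
LF_Integration tests = LS_Staging deploy = 19; LS_Integration tests = 19−8 = 11
LF_Unit tests = LS_Staging deploy = 19; LS_Unit tests = 19−10 = 9
LF_Database migration = LS_Staging deploy = 19; LS_Database migration = 19−4 = 15
LF_Frontend dev = min(LS_Database migration=15, LS_Code review=5) = 5; LS_Frontend dev = 5−4 = 1
LF_Backend dev = min(LS_Database migration=15, LS_Unit tests=9, LS_Integration tests=11, LS_Code review=5, LS_Security audit=12) = 5; LS_Backend dev = 5−5 = 0
Slack_Integration tests = LS_Integration tests − ES_Integration tests = 11 − 5 = 6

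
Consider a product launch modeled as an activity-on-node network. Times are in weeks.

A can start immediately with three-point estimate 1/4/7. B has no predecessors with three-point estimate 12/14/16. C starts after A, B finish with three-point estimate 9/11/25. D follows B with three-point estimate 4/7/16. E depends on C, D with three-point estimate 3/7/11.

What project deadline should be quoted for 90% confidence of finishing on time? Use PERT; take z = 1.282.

37.9 weeks

te_A = (1 + 4·4 + 7)/6 = 24/6 = 4; σ²_A = ((7−1)/6)² = 1.000
te_B = (12 + 4·14 + 16)/6 = 84/6 = 14; σ²_B = ((16−12)/6)² = 0.444
te_C = (9 + 4·11 + 25)/6 = 78/6 = 13; σ²_C = ((25−9)/6)² = 7.111
te_D = (4 + 4·7 + 16)/6 = 48/6 = 8; σ²_D = ((16−4)/6)² = 4.000
te_E = (3 + 4·7 + 11)/6 = 42/6 = 7; σ²_E = ((11−3)/6)² = 1.778

Forward pass:
ES_A = 0; EF_A = 4
ES_B = 0; EF_B = 14
ES_C = max(EF_A=4, EF_B=14) = 14; EF_C = 14+13 = 27
ES_D = 14; EF_D = 14+8 = 22
ES_E = max(EF_C=27, EF_D=22) = 27; EF_E = 27+7 = 34
Expected project duration μ = 34 weeks. Critical path: B → C → E.

Variance along critical path = 0.444 + 7.111 + 1.778 = 9.333; σ = 3.055 weeks.
D = μ + z·σ = 34 + 1.282·3.055 = 37.9 weeks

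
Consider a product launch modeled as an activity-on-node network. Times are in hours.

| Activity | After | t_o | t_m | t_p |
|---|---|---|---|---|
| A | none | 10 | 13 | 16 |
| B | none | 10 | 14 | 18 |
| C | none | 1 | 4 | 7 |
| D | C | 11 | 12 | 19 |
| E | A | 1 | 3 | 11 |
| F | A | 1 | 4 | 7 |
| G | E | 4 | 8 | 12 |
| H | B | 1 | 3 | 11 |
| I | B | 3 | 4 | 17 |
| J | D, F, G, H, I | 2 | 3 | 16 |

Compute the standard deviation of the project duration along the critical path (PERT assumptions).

te_A = (10 + 4·13 + 16)/6 = 78/6 = 13; σ²_A = ((16−10)/6)² = 1.000
te_B = (10 + 4·14 + 18)/6 = 84/6 = 14; σ²_B = ((18−10)/6)² = 1.778
te_C = (1 + 4·4 + 7)/6 = 24/6 = 4; σ²_C = ((7−1)/6)² = 1.000
te_D = (11 + 4·12 + 19)/6 = 78/6 = 13; σ²_D = ((19−11)/6)² = 1.778
te_E = (1 + 4·3 + 11)/6 = 24/6 = 4; σ²_E = ((11−1)/6)² = 2.778
te_F = (1 + 4·4 + 7)/6 = 24/6 = 4; σ²_F = ((7−1)/6)² = 1.000
te_G = (4 + 4·8 + 12)/6 = 48/6 = 8; σ²_G = ((12−4)/6)² = 1.778
te_H = (1 + 4·3 + 11)/6 = 24/6 = 4; σ²_H = ((11−1)/6)² = 2.778
te_I = (3 + 4·4 + 17)/6 = 36/6 = 6; σ²_I = ((17−3)/6)² = 5.444
te_J = (2 + 4·3 + 16)/6 = 30/6 = 5; σ²_J = ((16−2)/6)² = 5.444

Forward pass:
ES_A = 0; EF_A = 13
ES_B = 0; EF_B = 14
ES_C = 0; EF_C = 4
ES_D = 4; EF_D = 4+13 = 17
ES_E = 13; EF_E = 13+4 = 17
ES_F = 13; EF_F = 13+4 = 17
ES_G = 17; EF_G = 17+8 = 25
ES_H = 14; EF_H = 14+4 = 18
ES_I = 14; EF_I = 14+6 = 20
ES_J = max(EF_D=17, EF_F=17, EF_G=25, EF_H=18, EF_I=20) = 25; EF_J = 25+5 = 30
Expected project duration μ = 30 hours. Critical path: A → E → G → J.

Variance along critical path = 1.000 + 2.778 + 1.778 + 5.444 = 11.000
σ = √11.000 = 3.317 hours

3.32 hours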